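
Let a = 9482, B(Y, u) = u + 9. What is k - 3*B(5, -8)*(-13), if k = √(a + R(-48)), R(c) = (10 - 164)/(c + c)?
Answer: 39 + √1365639/12 ≈ 136.38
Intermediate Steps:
R(c) = -77/c (R(c) = -154*1/(2*c) = -77/c)
B(Y, u) = 9 + u
k = √1365639/12 (k = √(9482 - 77/(-48)) = √(9482 - 77*(-1/48)) = √(9482 + 77/48) = √(455213/48) = √1365639/12 ≈ 97.384)
k - 3*B(5, -8)*(-13) = √1365639/12 - 3*(9 - 8)*(-13) = √1365639/12 - 3*1*(-13) = √1365639/12 - 3*(-13) = √1365639/12 - 1*(-39) = √1365639/12 + 39 = 39 + √1365639/12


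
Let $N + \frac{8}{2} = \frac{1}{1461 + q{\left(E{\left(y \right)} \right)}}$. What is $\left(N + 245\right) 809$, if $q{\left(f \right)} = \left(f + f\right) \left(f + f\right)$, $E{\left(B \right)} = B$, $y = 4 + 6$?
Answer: $\frac{362838118}{1861} \approx 1.9497 \cdot 10^{5}$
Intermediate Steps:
$y = 10$
$q{\left(f \right)} = 4 f^{2}$ ($q{\left(f \right)} = 2 f 2 f = 4 f^{2}$)
$N = - \frac{7443}{1861}$ ($N = -4 + \frac{1}{1461 + 4 \cdot 10^{2}} = -4 + \frac{1}{1461 + 4 \cdot 100} = -4 + \frac{1}{1461 + 400} = -4 + \frac{1}{1861} = - \frac{7443}{1861} \approx -3.9995$)
$\left(N + 245\right) 809 = \left(- \frac{7443}{1861} + 245\right) 809 = \frac{448502}{1861} \cdot 809 = \frac{362838118}{1861}$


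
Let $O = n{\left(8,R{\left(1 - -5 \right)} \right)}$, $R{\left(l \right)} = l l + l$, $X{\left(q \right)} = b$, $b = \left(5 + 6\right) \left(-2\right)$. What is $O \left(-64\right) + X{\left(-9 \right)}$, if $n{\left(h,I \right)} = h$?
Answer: $-534$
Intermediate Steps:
$b = -22$ ($b = 11 \left(-2\right) = -22$)
$X{\left(q \right)} = -22$
$R{\left(l \right)} = l + l^{2}$ ($R{\left(l \right)} = l^{2} + l = l + l^{2}$)
$O = 8$
$O \left(-64\right) + X{\left(-9 \right)} = 8 \left(-64\right) - 22 = -512 - 22 = -534$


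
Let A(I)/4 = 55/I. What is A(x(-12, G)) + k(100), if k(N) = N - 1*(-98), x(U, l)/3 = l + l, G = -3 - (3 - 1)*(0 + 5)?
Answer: 7612/39 ≈ 195.18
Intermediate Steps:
G = -13 (G = -3 - 2*5 = -3 - 1*10 = -3 - 10 = -13)
x(U, l) = 6*l (x(U, l) = 3*(l + l) = 3*(2*l) = 6*l)
k(N) = 98 + N (k(N) = N + 98 = 98 + N)
A(I) = 220/I (A(I) = 4*(55/I) = 220/I)
A(x(-12, G)) + k(100) = 220/((6*(-13))) + (98 + 100) = 220/(-78) + 198 = 220*(-1/78) + 198 = -110/39 + 198 = 7612/39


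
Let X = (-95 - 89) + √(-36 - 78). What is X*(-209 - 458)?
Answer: 122728 - 667*I*√114 ≈ 1.2273e+5 - 7121.6*I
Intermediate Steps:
X = -184 + I*√114 (X = -184 + √(-114) = -184 + I*√114 ≈ -184.0 + 10.677*I)
X*(-209 - 458) = (-184 + I*√114)*(-209 - 458) = (-184 + I*√114)*(-667) = 122728 - 667*I*√114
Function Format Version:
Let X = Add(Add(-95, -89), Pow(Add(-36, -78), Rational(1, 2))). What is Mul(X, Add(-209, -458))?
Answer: Add(122728, Mul(-667, I, Pow(114, Rational(1, 2)))) ≈ Add(1.2273e+5, Mul(-7121.6, I))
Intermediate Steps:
X = Add(-184, Mul(I, Pow(114, Rational(1, 2)))) (X = Add(-184, Pow(-114, Rational(1, 2))) = Add(-184, Mul(I, Pow(114, Rational(1, 2)))) ≈ Add(-184.00, Mul(10.677, I)))
Mul(X, Add(-209, -458)) = Mul(Add(-184, Mul(I, Pow(114, Rational(1, 2)))), Add(-209, -458)) = Mul(Add(-184, Mul(I, Pow(114, Rational(1, 2)))), -667) = Add(122728, Mul(-667, I, Pow(114, Rational(1, 2))))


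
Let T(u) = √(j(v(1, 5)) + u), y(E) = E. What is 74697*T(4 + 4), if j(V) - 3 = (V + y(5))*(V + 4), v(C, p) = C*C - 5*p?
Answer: 74697*√391 ≈ 1.4770e+6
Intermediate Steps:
v(C, p) = C² - 5*p
j(V) = 3 + (4 + V)*(5 + V) (j(V) = 3 + (V + 5)*(V + 4) = 3 + (5 + V)*(4 + V) = 3 + (4 + V)*(5 + V))
T(u) = √(383 + u) (T(u) = √((23 + (1² - 5*5)² + 9*(1² - 5*5)) + u) = √((23 + (1 - 25)² + 9*(1 - 25)) + u) = √((23 + (-24)² + 9*(-24)) + u) = √((23 + 576 - 216) + u) = √(383 + u))
74697*T(4 + 4) = 74697*√(383 + (4 + 4)) = 74697*√(383 + 8) = 74697*√391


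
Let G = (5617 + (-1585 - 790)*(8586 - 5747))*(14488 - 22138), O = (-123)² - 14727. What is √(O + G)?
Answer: √51538111602 ≈ 2.2702e+5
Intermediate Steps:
O = 402 (O = 15129 - 14727 = 402)
G = 51538111200 (G = (5617 - 2375*2839)*(-7650) = (5617 - 6742625)*(-7650) = -6737008*(-7650) = 51538111200)
√(O + G) = √(402 + 51538111200) = √51538111602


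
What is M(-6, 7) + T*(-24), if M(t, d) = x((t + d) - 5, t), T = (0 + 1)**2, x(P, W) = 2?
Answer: -22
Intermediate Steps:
T = 1 (T = 1**2 = 1)
M(t, d) = 2
M(-6, 7) + T*(-24) = 2 + 1*(-24) = 2 - 24 = -22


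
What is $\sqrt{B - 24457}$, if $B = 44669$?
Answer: $2 \sqrt{5053} \approx 142.17$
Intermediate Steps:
$\sqrt{B - 24457} = \sqrt{44669 - 24457} = \sqrt{20212} = 2 \sqrt{5053}$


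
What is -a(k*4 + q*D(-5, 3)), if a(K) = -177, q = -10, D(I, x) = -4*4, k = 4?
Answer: 177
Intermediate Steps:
D(I, x) = -16
-a(k*4 + q*D(-5, 3)) = -1*(-177) = 177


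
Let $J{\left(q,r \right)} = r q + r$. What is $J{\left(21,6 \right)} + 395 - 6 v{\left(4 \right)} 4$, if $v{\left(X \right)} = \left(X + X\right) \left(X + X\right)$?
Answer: $-606588$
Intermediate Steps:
$J{\left(q,r \right)} = r + q r$ ($J{\left(q,r \right)} = q r + r = r + q r$)
$v{\left(X \right)} = 4 X^{2}$ ($v{\left(X \right)} = 2 X 2 X = 4 X^{2}$)
$J{\left(21,6 \right)} + 395 - 6 v{\left(4 \right)} 4 = 6 \left(1 + 21\right) + 395 - 6 \cdot 4 \cdot 4^{2} \cdot 4 = 6 \cdot 22 + 395 - 6 \cdot 4 \cdot 16 \cdot 4 = 132 + 395 \left(-6\right) 64 \cdot 4 = 132 + 395 \left(\left(-384\right) 4\right) = 132 + 395 \left(-1536\right) = 132 - 606720 = -606588$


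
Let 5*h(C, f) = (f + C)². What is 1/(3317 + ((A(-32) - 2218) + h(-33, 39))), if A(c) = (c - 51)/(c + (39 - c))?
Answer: 195/215294 ≈ 0.00090574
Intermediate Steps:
h(C, f) = (C + f)²/5 (h(C, f) = (f + C)²/5 = (C + f)²/5)
A(c) = -17/13 + c/39 (A(c) = (-51 + c)/39 = (-51 + c)*(1/39) = -17/13 + c/39)
1/(3317 + ((A(-32) - 2218) + h(-33, 39))) = 1/(3317 + (((-17/13 + (1/39)*(-32)) - 2218) + (-33 + 39)²/5)) = 1/(3317 + (((-17/13 - 32/39) - 2218) + (⅕)*6²)) = 1/(3317 + ((-83/39 - 2218) + (⅕)*36)) = 1/(3317 + (-86585/39 + 36/5)) = 1/(3317 - 431521/195) = 1/(215294/195) = 195/215294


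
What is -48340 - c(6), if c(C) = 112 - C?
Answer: -48446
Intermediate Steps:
-48340 - c(6) = -48340 - (112 - 1*6) = -48340 - (112 - 6) = -48340 - 1*106 = -48340 - 106 = -48446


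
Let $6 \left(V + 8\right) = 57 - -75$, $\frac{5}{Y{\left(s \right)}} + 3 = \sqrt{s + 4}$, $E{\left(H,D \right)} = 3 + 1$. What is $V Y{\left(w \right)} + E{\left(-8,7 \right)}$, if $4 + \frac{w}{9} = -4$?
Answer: $4 - \frac{70}{3 - 2 i \sqrt{17}} \approx 1.2727 - 7.4966 i$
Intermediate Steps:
$w = -72$ ($w = -36 + 9 \left(-4\right) = -36 - 36 = -72$)
$E{\left(H,D \right)} = 4$
$Y{\left(s \right)} = \frac{5}{-3 + \sqrt{4 + s}}$ ($Y{\left(s \right)} = \frac{5}{-3 + \sqrt{s + 4}} = \frac{5}{-3 + \sqrt{4 + s}}$)
$V = 14$ ($V = -8 + \frac{57 - -75}{6} = -8 + \frac{57 + 75}{6} = -8 + \frac{1}{6} \cdot 132 = -8 + 22 = 14$)
$V Y{\left(w \right)} + E{\left(-8,7 \right)} = 14 \frac{5}{-3 + \sqrt{4 - 72}} + 4 = 14 \frac{5}{-3 + \sqrt{-68}} + 4 = 14 \frac{5}{-3 + 2 i \sqrt{17}} + 4 = \frac{70}{-3 + 2 i \sqrt{17}} + 4 = 4 + \frac{70}{-3 + 2 i \sqrt{17}}$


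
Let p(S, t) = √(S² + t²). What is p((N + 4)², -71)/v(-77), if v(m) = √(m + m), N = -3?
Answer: -I*√194117/77 ≈ -5.7219*I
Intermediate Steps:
v(m) = √2*√m (v(m) = √(2*m) = √2*√m)
p((N + 4)², -71)/v(-77) = √(((-3 + 4)²)² + (-71)²)/((√2*√(-77))) = √((1²)² + 5041)/((√2*(I*√77))) = √(1² + 5041)/((I*√154)) = √(1 + 5041)*(-I*√154/154) = √5042*(-I*√154/154) = -I*√194117/77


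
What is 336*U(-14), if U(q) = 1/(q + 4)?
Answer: -168/5 ≈ -33.600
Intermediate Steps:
U(q) = 1/(4 + q)
336*U(-14) = 336/(4 - 14) = 336/(-10) = 336*(-⅒) = -168/5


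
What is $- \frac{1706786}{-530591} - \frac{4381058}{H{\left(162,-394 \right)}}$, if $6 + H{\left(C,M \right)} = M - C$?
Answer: $\frac{1162754579505}{149096071} \approx 7798.7$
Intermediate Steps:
$H{\left(C,M \right)} = -6 + M - C$ ($H{\left(C,M \right)} = -6 - \left(C - M\right) = -6 + M - C$)
$- \frac{1706786}{-530591} - \frac{4381058}{H{\left(162,-394 \right)}} = - \frac{1706786}{-530591} - \frac{4381058}{-6 - 394 - 162} = \left(-1706786\right) \left(- \frac{1}{530591}\right) - \frac{4381058}{-6 - 394 - 162} = \frac{1706786}{530591} - \frac{4381058}{-562} = \frac{1706786}{530591} - - \frac{2190529}{281} = \frac{1706786}{530591} + \frac{2190529}{281} = \frac{1162754579505}{149096071}$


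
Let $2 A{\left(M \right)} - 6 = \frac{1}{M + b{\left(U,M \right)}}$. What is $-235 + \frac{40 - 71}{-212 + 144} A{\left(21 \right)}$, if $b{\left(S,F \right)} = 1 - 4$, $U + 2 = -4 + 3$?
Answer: $- \frac{571901}{2448} \approx -233.62$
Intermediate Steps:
$U = -3$ ($U = -2 + \left(-4 + 3\right) = -2 - 1 = -3$)
$b{\left(S,F \right)} = -3$
$A{\left(M \right)} = 3 + \frac{1}{2 \left(-3 + M\right)}$ ($A{\left(M \right)} = 3 + \frac{1}{2 \left(M - 3\right)} = 3 + \frac{1}{2 \left(-3 + M\right)}$)
$-235 + \frac{40 - 71}{-212 + 144} A{\left(21 \right)} = -235 + \frac{40 - 71}{-212 + 144} \frac{-17 + 6 \cdot 21}{2 \left(-3 + 21\right)} = -235 + - \frac{31}{-68} \frac{-17 + 126}{2 \cdot 18} = -235 + \left(-31\right) \left(- \frac{1}{68}\right) \frac{1}{2} \cdot \frac{1}{18} \cdot 109 = -235 + \frac{31}{68} \cdot \frac{109}{36} = -235 + \frac{3379}{2448} = - \frac{571901}{2448}$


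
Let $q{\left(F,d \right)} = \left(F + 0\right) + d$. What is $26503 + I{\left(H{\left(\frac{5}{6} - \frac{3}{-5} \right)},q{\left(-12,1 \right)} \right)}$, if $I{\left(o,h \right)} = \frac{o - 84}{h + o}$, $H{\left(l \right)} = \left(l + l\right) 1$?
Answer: $\frac{3234583}{122} \approx 26513.0$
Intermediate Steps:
$H{\left(l \right)} = 2 l$ ($H{\left(l \right)} = 2 l 1 = 2 l$)
$q{\left(F,d \right)} = F + d$
$I{\left(o,h \right)} = \frac{-84 + o}{h + o}$
$26503 + I{\left(H{\left(\frac{5}{6} - \frac{3}{-5} \right)},q{\left(-12,1 \right)} \right)} = 26503 + \frac{-84 + 2 \left(\frac{5}{6} - \frac{3}{-5}\right)}{\left(-12 + 1\right) + 2 \left(\frac{5}{6} - \frac{3}{-5}\right)} = 26503 + \frac{-84 + 2 \left(5 \cdot \frac{1}{6} - - \frac{3}{5}\right)}{-11 + 2 \left(5 \cdot \frac{1}{6} - - \frac{3}{5}\right)} = 26503 + \frac{-84 + 2 \left(\frac{5}{6} + \frac{3}{5}\right)}{-11 + 2 \left(\frac{5}{6} + \frac{3}{5}\right)} = 26503 + \frac{-84 + 2 \cdot \frac{43}{30}}{-11 + 2 \cdot \frac{43}{30}} = 26503 + \frac{-84 + \frac{43}{15}}{-11 + \frac{43}{15}} = 26503 + \frac{1}{- \frac{122}{15}} \left(- \frac{1217}{15}\right) = 26503 - - \frac{1217}{122} = 26503 + \frac{1217}{122} = \frac{3234583}{122}$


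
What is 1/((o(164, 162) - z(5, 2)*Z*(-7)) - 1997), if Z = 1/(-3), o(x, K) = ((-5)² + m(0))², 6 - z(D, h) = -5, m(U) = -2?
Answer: -3/4481 ≈ -0.00066949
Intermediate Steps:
z(D, h) = 11 (z(D, h) = 6 - 1*(-5) = 6 + 5 = 11)
o(x, K) = 529 (o(x, K) = ((-5)² - 2)² = (25 - 2)² = 23² = 529)
Z = -⅓ ≈ -0.33333
1/((o(164, 162) - z(5, 2)*Z*(-7)) - 1997) = 1/((529 - 11*(-⅓)*(-7)) - 1997) = 1/((529 - (-11)*(-7)/3) - 1997) = 1/((529 - 1*77/3) - 1997) = 1/((529 - 77/3) - 1997) = 1/(1510/3 - 1997) = 1/(-4481/3) = -3/4481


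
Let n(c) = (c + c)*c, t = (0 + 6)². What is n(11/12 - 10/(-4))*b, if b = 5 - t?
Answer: -52111/72 ≈ -723.76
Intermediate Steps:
t = 36 (t = 6² = 36)
n(c) = 2*c² (n(c) = (2*c)*c = 2*c²)
b = -31 (b = 5 - 1*36 = 5 - 36 = -31)
n(11/12 - 10/(-4))*b = (2*(11/12 - 10/(-4))²)*(-31) = (2*(11*(1/12) - 10*(-¼))²)*(-31) = (2*(11/12 + 5/2)²)*(-31) = (2*(41/12)²)*(-31) = (2*(1681/144))*(-31) = (1681/72)*(-31) = -52111/72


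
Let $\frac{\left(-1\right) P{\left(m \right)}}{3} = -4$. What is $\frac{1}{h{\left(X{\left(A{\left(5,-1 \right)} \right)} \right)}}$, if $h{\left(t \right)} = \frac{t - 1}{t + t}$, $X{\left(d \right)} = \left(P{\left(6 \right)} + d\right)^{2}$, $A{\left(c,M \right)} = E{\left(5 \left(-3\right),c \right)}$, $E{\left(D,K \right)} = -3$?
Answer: $\frac{81}{40} \approx 2.025$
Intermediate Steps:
$P{\left(m \right)} = 12$ ($P{\left(m \right)} = \left(-3\right) \left(-4\right) = 12$)
$A{\left(c,M \right)} = -3$
$X{\left(d \right)} = \left(12 + d\right)^{2}$
$h{\left(t \right)} = \frac{-1 + t}{2 t}$
$\frac{1}{h{\left(X{\left(A{\left(5,-1 \right)} \right)} \right)}} = \frac{1}{\frac{1}{2} \frac{1}{\left(12 - 3\right)^{2}} \left(-1 + \left(12 - 3\right)^{2}\right)} = \frac{1}{\frac{1}{2} \frac{1}{9^{2}} \left(-1 + 9^{2}\right)} = \frac{1}{\frac{1}{2} \cdot \frac{1}{81} \left(-1 + 81\right)} = \frac{1}{\frac{1}{2} \cdot \frac{1}{81} \cdot 80} = \frac{1}{\frac{40}{81}} = \frac{81}{40}$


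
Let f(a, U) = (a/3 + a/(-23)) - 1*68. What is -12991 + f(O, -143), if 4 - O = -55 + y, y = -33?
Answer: -39097/3 ≈ -13032.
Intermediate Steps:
O = 92 (O = 4 - (-55 - 33) = 4 - 1*(-88) = 4 + 88 = 92)
f(a, U) = -68 + 20*a/69 (f(a, U) = (a*(1/3) + a*(-1/23)) - 68 = (a/3 - a/23) - 68 = 20*a/69 - 68 = -68 + 20*a/69)
-12991 + f(O, -143) = -12991 + (-68 + (20/69)*92) = -12991 + (-68 + 80/3) = -12991 - 124/3 = -39097/3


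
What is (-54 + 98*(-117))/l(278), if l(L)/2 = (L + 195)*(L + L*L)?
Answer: -320/2038157 ≈ -0.00015700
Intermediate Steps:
l(L) = 2*(195 + L)*(L + L²) (l(L) = 2*((L + 195)*(L + L*L)) = 2*((195 + L)*(L + L²)) = 2*(195 + L)*(L + L²))
(-54 + 98*(-117))/l(278) = (-54 + 98*(-117))/((2*278*(195 + 278² + 196*278))) = (-54 - 11466)/((2*278*(195 + 77284 + 54488))) = -11520/(2*278*131967) = -11520/73373652 = -11520*1/73373652 = -320/2038157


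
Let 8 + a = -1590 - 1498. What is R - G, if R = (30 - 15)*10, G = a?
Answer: 3246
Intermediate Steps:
a = -3096 (a = -8 + (-1590 - 1498) = -8 - 3088 = -3096)
G = -3096
R = 150 (R = 15*10 = 150)
R - G = 150 - 1*(-3096) = 150 + 3096 = 3246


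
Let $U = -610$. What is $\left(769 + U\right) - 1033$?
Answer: $-874$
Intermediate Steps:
$\left(769 + U\right) - 1033 = \left(769 - 610\right) - 1033 = 159 - 1033 = -874$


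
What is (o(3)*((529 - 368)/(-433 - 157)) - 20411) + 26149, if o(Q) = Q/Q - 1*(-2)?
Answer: 3384937/590 ≈ 5737.2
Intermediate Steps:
o(Q) = 3 (o(Q) = 1 + 2 = 3)
(o(3)*((529 - 368)/(-433 - 157)) - 20411) + 26149 = (3*((529 - 368)/(-433 - 157)) - 20411) + 26149 = (3*(161/(-590)) - 20411) + 26149 = (3*(161*(-1/590)) - 20411) + 26149 = (3*(-161/590) - 20411) + 26149 = (-483/590 - 20411) + 26149 = -12042973/590 + 26149 = 3384937/590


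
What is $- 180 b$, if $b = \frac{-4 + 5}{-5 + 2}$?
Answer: $60$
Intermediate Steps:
$b = - \frac{1}{3}$ ($b = 1 \frac{1}{-3} = 1 \left(- \frac{1}{3}\right) = - \frac{1}{3} \approx -0.33333$)
$- 180 b = \left(-180\right) \left(- \frac{1}{3}\right) = 60$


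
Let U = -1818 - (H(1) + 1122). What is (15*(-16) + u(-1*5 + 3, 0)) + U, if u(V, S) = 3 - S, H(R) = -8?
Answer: -3169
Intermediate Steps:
U = -2932 (U = -1818 - (-8 + 1122) = -1818 - 1*1114 = -1818 - 1114 = -2932)
(15*(-16) + u(-1*5 + 3, 0)) + U = (15*(-16) + (3 - 1*0)) - 2932 = (-240 + (3 + 0)) - 2932 = (-240 + 3) - 2932 = -237 - 2932 = -3169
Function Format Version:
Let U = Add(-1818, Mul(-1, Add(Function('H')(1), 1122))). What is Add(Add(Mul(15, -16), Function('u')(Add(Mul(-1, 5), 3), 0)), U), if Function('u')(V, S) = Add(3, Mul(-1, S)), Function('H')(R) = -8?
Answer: -3169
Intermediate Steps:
U = -2932 (U = Add(-1818, Mul(-1, Add(-8, 1122))) = Add(-1818, Mul(-1, 1114)) = Add(-1818, -1114) = -2932)
Add(Add(Mul(15, -16), Function('u')(Add(Mul(-1, 5), 3), 0)), U) = Add(Add(Mul(15, -16), Add(3, Mul(-1, 0))), -2932) = Add(Add(-240, Add(3, 0)), -2932) = Add(Add(-240, 3), -2932) = Add(-237, -2932) = -3169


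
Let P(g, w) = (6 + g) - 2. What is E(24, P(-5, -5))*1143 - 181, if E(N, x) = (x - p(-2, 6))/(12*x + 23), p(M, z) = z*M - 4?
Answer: 15154/11 ≈ 1377.6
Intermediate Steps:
P(g, w) = 4 + g
p(M, z) = -4 + M*z (p(M, z) = M*z - 4 = -4 + M*z)
E(N, x) = (16 + x)/(23 + 12*x) (E(N, x) = (x - (-4 - 2*6))/(12*x + 23) = (x - (-4 - 12))/(23 + 12*x) = (x - 1*(-16))/(23 + 12*x) = (x + 16)/(23 + 12*x) = (16 + x)/(23 + 12*x))
E(24, P(-5, -5))*1143 - 181 = ((16 + (4 - 5))/(23 + 12*(4 - 5)))*1143 - 181 = ((16 - 1)/(23 + 12*(-1)))*1143 - 181 = (15/(23 - 12))*1143 - 181 = (15/11)*1143 - 181 = 17145/11 - 181 = 15154/11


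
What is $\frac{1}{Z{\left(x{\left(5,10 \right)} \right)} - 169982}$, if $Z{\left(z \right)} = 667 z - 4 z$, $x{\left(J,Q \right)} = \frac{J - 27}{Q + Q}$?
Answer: $- \frac{10}{1707113} \approx -5.8578 \cdot 10^{-6}$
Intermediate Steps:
$x{\left(J,Q \right)} = \frac{-27 + J}{2 Q}$
$Z{\left(z \right)} = 663 z$
$\frac{1}{Z{\left(x{\left(5,10 \right)} \right)} - 169982} = \frac{1}{663 \frac{-27 + 5}{2 \cdot 10} - 169982} = \frac{1}{663 \cdot \frac{1}{2} \cdot \frac{1}{10} \left(-22\right) - 169982} = \frac{1}{663 \left(- \frac{11}{10}\right) - 169982} = \frac{1}{- \frac{7293}{10} - 169982} = \frac{1}{- \frac{1707113}{10}} = - \frac{10}{1707113}$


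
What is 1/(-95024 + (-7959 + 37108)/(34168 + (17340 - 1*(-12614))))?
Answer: -64122/6093099779 ≈ -1.0524e-5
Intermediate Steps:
1/(-95024 + (-7959 + 37108)/(34168 + (17340 - 1*(-12614)))) = 1/(-95024 + 29149/(34168 + (17340 + 12614))) = 1/(-95024 + 29149/(34168 + 29954)) = 1/(-95024 + 29149/64122) = 1/(-6093099779/64122) = -64122/6093099779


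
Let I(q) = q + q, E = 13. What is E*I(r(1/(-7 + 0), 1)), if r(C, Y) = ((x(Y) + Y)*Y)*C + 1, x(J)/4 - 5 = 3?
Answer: -676/7 ≈ -96.571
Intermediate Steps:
x(J) = 32 (x(J) = 20 + 4*3 = 20 + 12 = 32)
r(C, Y) = 1 + C*Y*(32 + Y) (r(C, Y) = ((32 + Y)*Y)*C + 1 = (Y*(32 + Y))*C + 1 = C*Y*(32 + Y) + 1 = 1 + C*Y*(32 + Y))
I(q) = 2*q
E*I(r(1/(-7 + 0), 1)) = 13*(2*(1 + 1**2/(-7 + 0) + 32*1/(-7 + 0))) = 13*(2*(1 + 1/(-7) + 32*1/(-7))) = 13*(2*(1 - 1/7*1 + 32*(-1/7)*1)) = 13*(2*(1 - 1/7 - 32/7)) = 13*(2*(-26/7)) = 13*(-52/7) = -676/7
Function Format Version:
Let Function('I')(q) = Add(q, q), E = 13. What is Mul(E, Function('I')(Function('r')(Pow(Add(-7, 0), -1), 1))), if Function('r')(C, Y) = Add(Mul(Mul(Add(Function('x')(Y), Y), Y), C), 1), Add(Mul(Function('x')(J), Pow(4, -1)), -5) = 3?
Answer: Rational(-676, 7) ≈ -96.571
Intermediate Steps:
Function('x')(J) = 32 (Function('x')(J) = Add(20, Mul(4, 3)) = Add(20, 12) = 32)
Function('r')(C, Y) = Add(1, Mul(C, Y, Add(32, Y))) (Function('r')(C, Y) = Add(Mul(Mul(Add(32, Y), Y), C), 1) = Add(Mul(Mul(Y, Add(32, Y)), C), 1) = Add(Mul(C, Y, Add(32, Y)), 1) = Add(1, Mul(C, Y, Add(32, Y))))
Function('I')(q) = Mul(2, q)
Mul(E, Function('I')(Function('r')(Pow(Add(-7, 0), -1), 1))) = Mul(13, Mul(2, Add(1, Mul(Pow(Add(-7, 0), -1), Pow(1, 2)), Mul(32, Pow(Add(-7, 0), -1), 1)))) = Mul(13, Mul(2, Add(1, Mul(Pow(-7, -1), 1), Mul(32, Pow(-7, -1), 1)))) = Mul(13, Mul(2, Add(1, Mul(Rational(-1, 7), 1), Mul(32, Rational(-1, 7), 1)))) = Mul(13, Mul(2, Add(1, Rational(-1, 7), Rational(-32, 7)))) = Mul(13, Mul(2, Rational(-26, 7))) = Mul(13, Rational(-52, 7)) = Rational(-676, 7)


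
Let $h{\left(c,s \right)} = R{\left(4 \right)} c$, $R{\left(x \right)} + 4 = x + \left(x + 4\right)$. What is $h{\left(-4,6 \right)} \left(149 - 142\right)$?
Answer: $-224$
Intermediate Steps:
$R{\left(x \right)} = 2 x$ ($R{\left(x \right)} = -4 + \left(x + \left(x + 4\right)\right) = -4 + \left(x + \left(4 + x\right)\right) = -4 + \left(4 + 2 x\right) = 2 x$)
$h{\left(c,s \right)} = 8 c$ ($h{\left(c,s \right)} = 2 \cdot 4 c = 8 c$)
$h{\left(-4,6 \right)} \left(149 - 142\right) = 8 \left(-4\right) \left(149 - 142\right) = \left(-32\right) 7 = -224$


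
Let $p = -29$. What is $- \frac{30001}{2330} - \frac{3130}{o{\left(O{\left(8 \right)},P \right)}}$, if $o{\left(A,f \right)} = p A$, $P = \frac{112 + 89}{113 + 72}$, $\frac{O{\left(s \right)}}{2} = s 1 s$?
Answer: $- \frac{26017703}{2162240} \approx -12.033$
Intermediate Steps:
$O{\left(s \right)} = 2 s^{2}$ ($O{\left(s \right)} = 2 s 1 s = 2 s s = 2 s^{2}$)
$P = \frac{201}{185} \approx 1.0865$
$o{\left(A,f \right)} = - 29 A$
$- \frac{30001}{2330} - \frac{3130}{o{\left(O{\left(8 \right)},P \right)}} = - \frac{30001}{2330} - \frac{3130}{\left(-29\right) 2 \cdot 8^{2}} = \left(-30001\right) \frac{1}{2330} - \frac{3130}{\left(-29\right) 2 \cdot 64} = - \frac{30001}{2330} - \frac{3130}{\left(-29\right) 128} = - \frac{30001}{2330} - \frac{3130}{-3712} = - \frac{30001}{2330} - - \frac{1565}{1856} = - \frac{30001}{2330} + \frac{1565}{1856} = - \frac{26017703}{2162240}$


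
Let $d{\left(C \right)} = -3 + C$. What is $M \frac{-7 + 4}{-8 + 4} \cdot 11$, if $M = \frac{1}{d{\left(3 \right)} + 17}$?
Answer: $\frac{33}{68} \approx 0.48529$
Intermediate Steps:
$M = \frac{1}{17}$ ($M = \frac{1}{\left(-3 + 3\right) + 17} = \frac{1}{0 + 17} = \frac{1}{17} \approx 0.058824$)
$M \frac{-7 + 4}{-8 + 4} \cdot 11 = \frac{\left(-7 + 4\right) \frac{1}{-8 + 4}}{17} \cdot 11 = \frac{\left(-3\right) \frac{1}{-4}}{17} \cdot 11 = \frac{\left(-3\right) \left(- \frac{1}{4}\right)}{17} \cdot 11 = \frac{1}{17} \cdot \frac{3}{4} \cdot 11 = \frac{3}{68} \cdot 11 = \frac{33}{68}$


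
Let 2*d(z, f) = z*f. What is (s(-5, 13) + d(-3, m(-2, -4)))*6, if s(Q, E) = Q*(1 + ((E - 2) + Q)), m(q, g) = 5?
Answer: -255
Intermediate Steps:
d(z, f) = f*z/2 (d(z, f) = (z*f)/2 = (f*z)/2 = f*z/2)
s(Q, E) = Q*(-1 + E + Q) (s(Q, E) = Q*(1 + ((-2 + E) + Q)) = Q*(1 + (-2 + E + Q)) = Q*(-1 + E + Q))
(s(-5, 13) + d(-3, m(-2, -4)))*6 = (-5*(-1 + 13 - 5) + (½)*5*(-3))*6 = (-5*7 - 15/2)*6 = (-35 - 15/2)*6 = -85/2*6 = -255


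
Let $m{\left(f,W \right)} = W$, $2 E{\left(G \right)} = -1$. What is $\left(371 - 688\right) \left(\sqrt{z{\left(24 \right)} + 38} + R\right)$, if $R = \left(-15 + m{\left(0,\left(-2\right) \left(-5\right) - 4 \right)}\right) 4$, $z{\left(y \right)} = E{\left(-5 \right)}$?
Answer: $11412 - \frac{1585 \sqrt{6}}{2} \approx 9470.8$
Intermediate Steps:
$E{\left(G \right)} = - \frac{1}{2}$ ($E{\left(G \right)} = \frac{1}{2} \left(-1\right) = - \frac{1}{2}$)
$z{\left(y \right)} = - \frac{1}{2}$
$R = -36$ ($R = \left(-15 - -6\right) 4 = \left(-15 + \left(10 - 4\right)\right) 4 = \left(-15 + 6\right) 4 = \left(-9\right) 4 = -36$)
$\left(371 - 688\right) \left(\sqrt{z{\left(24 \right)} + 38} + R\right) = \left(371 - 688\right) \left(\sqrt{- \frac{1}{2} + 38} - 36\right) = - 317 \left(\sqrt{\frac{75}{2}} - 36\right) = - 317 \left(\frac{5 \sqrt{6}}{2} - 36\right) = - 317 \left(-36 + \frac{5 \sqrt{6}}{2}\right) = 11412 - \frac{1585 \sqrt{6}}{2}$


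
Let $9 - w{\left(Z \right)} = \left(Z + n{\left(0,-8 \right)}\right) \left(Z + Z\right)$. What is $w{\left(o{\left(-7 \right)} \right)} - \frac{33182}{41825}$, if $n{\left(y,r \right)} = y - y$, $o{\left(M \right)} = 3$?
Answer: $- \frac{409607}{41825} \approx -9.7934$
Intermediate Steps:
$n{\left(y,r \right)} = 0$
$w{\left(Z \right)} = 9 - 2 Z^{2}$ ($w{\left(Z \right)} = 9 - \left(Z + 0\right) \left(Z + Z\right) = 9 - Z 2 Z = 9 - 2 Z^{2}$)
$w{\left(o{\left(-7 \right)} \right)} - \frac{33182}{41825} = \left(9 - 2 \cdot 3^{2}\right) - \frac{33182}{41825} = \left(9 - 18\right) - \frac{33182}{41825} = -9 - \frac{33182}{41825} = - \frac{409607}{41825}$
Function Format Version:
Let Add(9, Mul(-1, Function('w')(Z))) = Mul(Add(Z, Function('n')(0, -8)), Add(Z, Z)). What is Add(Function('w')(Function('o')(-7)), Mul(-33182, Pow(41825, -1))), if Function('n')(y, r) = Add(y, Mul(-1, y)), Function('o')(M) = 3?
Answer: Rational(-409607, 41825) ≈ -9.7934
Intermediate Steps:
Function('n')(y, r) = 0
Function('w')(Z) = Add(9, Mul(-2, Pow(Z, 2))) (Function('w')(Z) = Add(9, Mul(-1, Mul(Add(Z, 0), Add(Z, Z)))) = Add(9, Mul(-1, Mul(Z, Mul(2, Z)))) = Add(9, Mul(-1, Mul(2, Pow(Z, 2)))) = Add(9, Mul(-2, Pow(Z, 2))))
Add(Function('w')(Function('o')(-7)), Mul(-33182, Pow(41825, -1))) = Add(Add(9, Mul(-2, Pow(3, 2))), Mul(-33182, Pow(41825, -1))) = Add(Add(9, Mul(-2, 9)), Mul(-33182, Rational(1, 41825))) = Add(Add(9, -18), Rational(-33182, 41825)) = Add(-9, Rational(-33182, 41825)) = Rational(-409607, 41825)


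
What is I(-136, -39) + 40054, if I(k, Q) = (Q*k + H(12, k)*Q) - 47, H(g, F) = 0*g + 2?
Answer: 45233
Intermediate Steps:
H(g, F) = 2 (H(g, F) = 0 + 2 = 2)
I(k, Q) = -47 + 2*Q + Q*k (I(k, Q) = (Q*k + 2*Q) - 47 = (2*Q + Q*k) - 47 = -47 + 2*Q + Q*k)
I(-136, -39) + 40054 = (-47 + 2*(-39) - 39*(-136)) + 40054 = (-47 - 78 + 5304) + 40054 = 5179 + 40054 = 45233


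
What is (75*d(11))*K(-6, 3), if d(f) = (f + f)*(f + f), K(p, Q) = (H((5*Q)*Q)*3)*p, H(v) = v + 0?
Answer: -29403000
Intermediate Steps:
H(v) = v
K(p, Q) = 15*p*Q² (K(p, Q) = (((5*Q)*Q)*3)*p = ((5*Q²)*3)*p = (15*Q²)*p = 15*p*Q²)
d(f) = 4*f² (d(f) = (2*f)*(2*f) = 4*f²)
(75*d(11))*K(-6, 3) = (75*(4*11²))*(15*(-6)*3²) = (75*(4*121))*(15*(-6)*9) = (75*484)*(-810) = 36300*(-810) = -29403000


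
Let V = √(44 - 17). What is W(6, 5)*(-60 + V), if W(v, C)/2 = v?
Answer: -720 + 36*√3 ≈ -657.65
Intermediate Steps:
V = 3*√3 (V = √27 = 3*√3 ≈ 5.1962)
W(v, C) = 2*v
W(6, 5)*(-60 + V) = (2*6)*(-60 + 3*√3) = 12*(-60 + 3*√3) = -720 + 36*√3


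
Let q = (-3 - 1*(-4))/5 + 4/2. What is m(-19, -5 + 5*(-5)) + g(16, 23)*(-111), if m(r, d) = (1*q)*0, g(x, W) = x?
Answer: -1776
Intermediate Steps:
q = 11/5 (q = (-3 + 4)*(⅕) + 4*(½) = 1*(⅕) + 2 = ⅕ + 2 = 11/5 ≈ 2.2000)
m(r, d) = 0 (m(r, d) = (1*(11/5))*0 = (11/5)*0 = 0)
m(-19, -5 + 5*(-5)) + g(16, 23)*(-111) = 0 + 16*(-111) = 0 - 1776 = -1776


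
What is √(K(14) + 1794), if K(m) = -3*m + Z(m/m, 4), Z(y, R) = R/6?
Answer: √15774/3 ≈ 41.865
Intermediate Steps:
Z(y, R) = R/6 (Z(y, R) = R*(⅙) = R/6)
K(m) = ⅔ - 3*m (K(m) = -3*m + (⅙)*4 = -3*m + ⅔ = ⅔ - 3*m)
√(K(14) + 1794) = √((⅔ - 3*14) + 1794) = √((⅔ - 42) + 1794) = √(-124/3 + 1794) = √(5258/3) = √15774/3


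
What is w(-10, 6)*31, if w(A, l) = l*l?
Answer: 1116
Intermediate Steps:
w(A, l) = l²
w(-10, 6)*31 = 6²*31 = 36*31 = 1116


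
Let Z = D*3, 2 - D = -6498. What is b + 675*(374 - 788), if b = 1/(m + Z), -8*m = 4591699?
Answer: -1239556085558/4435699 ≈ -2.7945e+5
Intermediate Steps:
D = 6500 (D = 2 - 1*(-6498) = 2 + 6498 = 6500)
m = -4591699/8 (m = -⅛*4591699 = -4591699/8 ≈ -5.7396e+5)
Z = 19500 (Z = 6500*3 = 19500)
b = -8/4435699 (b = 1/(-4591699/8 + 19500) = 1/(-4435699/8) = -8/4435699 ≈ -1.8035e-6)
b + 675*(374 - 788) = -8/4435699 + 675*(374 - 788) = -8/4435699 + 675*(-414) = -8/4435699 - 279450 = -1239556085558/4435699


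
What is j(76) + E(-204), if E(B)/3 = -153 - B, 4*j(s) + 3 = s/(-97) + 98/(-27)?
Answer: 1583413/10476 ≈ 151.15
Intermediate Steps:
j(s) = -179/108 - s/388 (j(s) = -3/4 + (s/(-97) + 98/(-27))/4 = -3/4 + (s*(-1/97) + 98*(-1/27))/4 = -3/4 + (-s/97 - 98/27)/4 = -3/4 + (-98/27 - s/97)/4 = -3/4 + (-49/54 - s/388) = -179/108 - s/388)
E(B) = -459 - 3*B (E(B) = 3*(-153 - B) = -459 - 3*B)
j(76) + E(-204) = (-179/108 - 1/388*76) + (-459 - 3*(-204)) = (-179/108 - 19/97) + (-459 + 612) = -19415/10476 + 153 = 1583413/10476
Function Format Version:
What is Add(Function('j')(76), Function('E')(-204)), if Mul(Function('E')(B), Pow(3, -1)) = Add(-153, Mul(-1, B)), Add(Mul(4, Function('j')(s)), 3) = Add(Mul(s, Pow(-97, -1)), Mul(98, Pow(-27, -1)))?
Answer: Rational(1583413, 10476) ≈ 151.15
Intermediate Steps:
Function('j')(s) = Add(Rational(-179, 108), Mul(Rational(-1, 388), s)) (Function('j')(s) = Add(Rational(-3, 4), Mul(Rational(1, 4), Add(Mul(s, Pow(-97, -1)), Mul(98, Pow(-27, -1))))) = Add(Rational(-3, 4), Mul(Rational(1, 4), Add(Mul(s, Rational(-1, 97)), Mul(98, Rational(-1, 27))))) = Add(Rational(-3, 4), Mul(Rational(1, 4), Add(Mul(Rational(-1, 97), s), Rational(-98, 27)))) = Add(Rational(-3, 4), Mul(Rational(1, 4), Add(Rational(-98, 27), Mul(Rational(-1, 97), s)))) = Add(Rational(-3, 4), Add(Rational(-49, 54), Mul(Rational(-1, 388), s))) = Add(Rational(-179, 108), Mul(Rational(-1, 388), s)))
Function('E')(B) = Add(-459, Mul(-3, B)) (Function('E')(B) = Mul(3, Add(-153, Mul(-1, B))) = Add(-459, Mul(-3, B)))
Add(Function('j')(76), Function('E')(-204)) = Add(Add(Rational(-179, 108), Mul(Rational(-1, 388), 76)), Add(-459, Mul(-3, -204))) = Add(Add(Rational(-179, 108), Rational(-19, 97)), Add(-459, 612)) = Add(Rational(-19415, 10476), 153) = Rational(1583413, 10476)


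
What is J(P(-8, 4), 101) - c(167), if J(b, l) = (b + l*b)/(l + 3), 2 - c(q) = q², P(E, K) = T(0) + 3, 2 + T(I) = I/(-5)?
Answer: 1450175/52 ≈ 27888.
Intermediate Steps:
T(I) = -2 - I/5 (T(I) = -2 + I/(-5) = -2 + I*(-⅕) = -2 - I/5)
P(E, K) = 1 (P(E, K) = (-2 - ⅕*0) + 3 = (-2 + 0) + 3 = -2 + 3 = 1)
c(q) = 2 - q²
J(b, l) = (b + b*l)/(3 + l)
J(P(-8, 4), 101) - c(167) = 1*(1 + 101)/(3 + 101) - (2 - 1*167²) = 1*102/104 - (2 - 1*27889) = 1*(1/104)*102 - (2 - 27889) = 51/52 - 1*(-27887) = 51/52 + 27887 = 1450175/52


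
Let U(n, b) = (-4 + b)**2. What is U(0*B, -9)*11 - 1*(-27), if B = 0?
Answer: 1886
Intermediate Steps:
U(0*B, -9)*11 - 1*(-27) = (-4 - 9)**2*11 - 1*(-27) = (-13)**2*11 + 27 = 169*11 + 27 = 1859 + 27 = 1886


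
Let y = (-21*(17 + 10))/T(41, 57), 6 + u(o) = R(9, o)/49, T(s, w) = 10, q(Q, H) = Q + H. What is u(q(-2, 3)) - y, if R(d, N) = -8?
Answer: 24763/490 ≈ 50.537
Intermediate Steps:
q(Q, H) = H + Q
u(o) = -302/49 (u(o) = -6 - 8/49 = -302/49)
y = -567/10 (y = -21*(17 + 10)/10 = -21*27*(⅒) = -567*⅒ = -567/10 ≈ -56.700)
u(q(-2, 3)) - y = -302/49 - 1*(-567/10) = -302/49 + 567/10 = 24763/490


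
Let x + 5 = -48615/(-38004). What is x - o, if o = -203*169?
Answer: 434553941/12668 ≈ 34303.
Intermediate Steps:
o = -34307
x = -47135/12668 (x = -5 - 48615/(-38004) = -5 - 48615*(-1/38004) = -5 + 16205/12668 = -47135/12668 ≈ -3.7208)
x - o = -47135/12668 - 1*(-34307) = -47135/12668 + 34307 = 434553941/12668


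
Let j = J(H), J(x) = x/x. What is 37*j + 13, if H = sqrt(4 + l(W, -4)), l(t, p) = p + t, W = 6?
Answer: 50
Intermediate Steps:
H = sqrt(6) (H = sqrt(4 + (-4 + 6)) = sqrt(4 + 2) = sqrt(6) ≈ 2.4495)
J(x) = 1
j = 1
37*j + 13 = 37*1 + 13 = 37 + 13 = 50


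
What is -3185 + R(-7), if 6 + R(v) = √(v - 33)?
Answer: -3191 + 2*I*√10 ≈ -3191.0 + 6.3246*I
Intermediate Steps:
R(v) = -6 + √(-33 + v) (R(v) = -6 + √(v - 33) = -6 + √(-33 + v))
-3185 + R(-7) = -3185 + (-6 + √(-33 - 7)) = -3185 + (-6 + √(-40)) = -3185 + (-6 + 2*I*√10) = -3191 + 2*I*√10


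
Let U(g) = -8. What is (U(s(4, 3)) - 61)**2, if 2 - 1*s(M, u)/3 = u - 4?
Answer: 4761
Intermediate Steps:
s(M, u) = 18 - 3*u (s(M, u) = 6 - 3*(u - 4) = 6 - 3*(-4 + u) = 6 + (12 - 3*u) = 18 - 3*u)
(U(s(4, 3)) - 61)**2 = (-8 - 61)**2 = (-69)**2 = 4761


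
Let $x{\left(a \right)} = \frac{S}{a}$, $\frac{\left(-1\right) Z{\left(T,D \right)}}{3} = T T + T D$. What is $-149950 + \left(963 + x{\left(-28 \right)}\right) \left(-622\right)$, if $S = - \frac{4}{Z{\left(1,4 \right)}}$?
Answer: $- \frac{78637658}{105} \approx -7.4893 \cdot 10^{5}$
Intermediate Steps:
$Z{\left(T,D \right)} = - 3 T^{2} - 3 D T$ ($Z{\left(T,D \right)} = - 3 \left(T T + T D\right) = - 3 \left(T^{2} + D T\right) = - 3 T^{2} - 3 D T$)
$S = \frac{4}{15}$ ($S = - \frac{4}{\left(-3\right) 1 \left(4 + 1\right)} = - \frac{4}{\left(-3\right) 1 \cdot 5} = - \frac{4}{-15} = \left(-4\right) \left(- \frac{1}{15}\right) = \frac{4}{15} \approx 0.26667$)
$x{\left(a \right)} = \frac{4}{15 a}$
$-149950 + \left(963 + x{\left(-28 \right)}\right) \left(-622\right) = -149950 + \left(963 + \frac{4}{15 \left(-28\right)}\right) \left(-622\right) = -149950 + \left(963 + \frac{4}{15} \left(- \frac{1}{28}\right)\right) \left(-622\right) = -149950 + \left(963 - \frac{1}{105}\right) \left(-622\right) = -149950 + \frac{101114}{105} \left(-622\right) = -149950 - \frac{62892908}{105} = - \frac{78637658}{105}$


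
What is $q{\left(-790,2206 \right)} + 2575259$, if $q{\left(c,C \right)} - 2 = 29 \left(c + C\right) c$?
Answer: $-29865299$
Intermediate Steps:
$q{\left(c,C \right)} = 2 + 29 c \left(C + c\right)$ ($q{\left(c,C \right)} = 2 + 29 \left(c + C\right) c = 2 + 29 \left(C + c\right) c = 2 + 29 c \left(C + c\right)$)
$q{\left(-790,2206 \right)} + 2575259 = \left(2 + 29 \left(-790\right)^{2} + 29 \cdot 2206 \left(-790\right)\right) + 2575259 = \left(2 + 29 \cdot 624100 - 50539460\right) + 2575259 = \left(2 + 18098900 - 50539460\right) + 2575259 = -32440558 + 2575259 = -29865299$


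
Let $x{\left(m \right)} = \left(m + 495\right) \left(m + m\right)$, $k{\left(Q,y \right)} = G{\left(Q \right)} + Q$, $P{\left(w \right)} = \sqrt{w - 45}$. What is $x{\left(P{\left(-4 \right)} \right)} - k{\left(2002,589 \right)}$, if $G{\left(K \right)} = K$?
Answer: $-4102 + 6930 i \approx -4102.0 + 6930.0 i$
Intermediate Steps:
$P{\left(w \right)} = \sqrt{-45 + w}$
$k{\left(Q,y \right)} = 2 Q$ ($k{\left(Q,y \right)} = Q + Q = 2 Q$)
$x{\left(m \right)} = 2 m \left(495 + m\right)$ ($x{\left(m \right)} = \left(495 + m\right) 2 m = 2 m \left(495 + m\right)$)
$x{\left(P{\left(-4 \right)} \right)} - k{\left(2002,589 \right)} = 2 \sqrt{-45 - 4} \left(495 + \sqrt{-45 - 4}\right) - 2 \cdot 2002 = 2 \sqrt{-49} \left(495 + \sqrt{-49}\right) - 4004 = 2 \cdot 7 i \left(495 + 7 i\right) - 4004 = 14 i \left(495 + 7 i\right) - 4004 = -4004 + 14 i \left(495 + 7 i\right)$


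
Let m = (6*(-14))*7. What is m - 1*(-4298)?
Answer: 3710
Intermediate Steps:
m = -588 (m = -84*7 = -588)
m - 1*(-4298) = -588 - 1*(-4298) = -588 + 4298 = 3710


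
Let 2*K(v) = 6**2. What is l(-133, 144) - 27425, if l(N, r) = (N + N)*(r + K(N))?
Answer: -70517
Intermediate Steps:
K(v) = 18 (K(v) = (1/2)*6**2 = (1/2)*36 = 18)
l(N, r) = 2*N*(18 + r) (l(N, r) = (N + N)*(r + 18) = (2*N)*(18 + r) = 2*N*(18 + r))
l(-133, 144) - 27425 = 2*(-133)*(18 + 144) - 27425 = 2*(-133)*162 - 27425 = -43092 - 27425 = -70517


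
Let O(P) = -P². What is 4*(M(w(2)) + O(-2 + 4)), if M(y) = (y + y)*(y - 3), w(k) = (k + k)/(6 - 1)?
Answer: -752/25 ≈ -30.080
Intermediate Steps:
w(k) = 2*k/5 (w(k) = (2*k)/5 = (2*k)*(⅕) = 2*k/5)
M(y) = 2*y*(-3 + y) (M(y) = (2*y)*(-3 + y) = 2*y*(-3 + y))
4*(M(w(2)) + O(-2 + 4)) = 4*(2*((⅖)*2)*(-3 + (⅖)*2) - (-2 + 4)²) = 4*(2*(⅘)*(-3 + ⅘) - 1*2²) = 4*(2*(⅘)*(-11/5) - 1*4) = 4*(-88/25 - 4) = 4*(-188/25) = -752/25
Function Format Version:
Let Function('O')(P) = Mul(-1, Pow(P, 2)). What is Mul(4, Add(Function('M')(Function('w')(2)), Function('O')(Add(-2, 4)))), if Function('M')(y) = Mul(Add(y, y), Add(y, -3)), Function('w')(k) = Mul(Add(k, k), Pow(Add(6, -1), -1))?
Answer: Rational(-752, 25) ≈ -30.080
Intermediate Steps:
Function('w')(k) = Mul(Rational(2, 5), k) (Function('w')(k) = Mul(Mul(2, k), Pow(5, -1)) = Mul(Mul(2, k), Rational(1, 5)) = Mul(Rational(2, 5), k))
Function('M')(y) = Mul(2, y, Add(-3, y)) (Function('M')(y) = Mul(Mul(2, y), Add(-3, y)) = Mul(2, y, Add(-3, y)))
Mul(4, Add(Function('M')(Function('w')(2)), Function('O')(Add(-2, 4)))) = Mul(4, Add(Mul(2, Mul(Rational(2, 5), 2), Add(-3, Mul(Rational(2, 5), 2))), Mul(-1, Pow(Add(-2, 4), 2)))) = Mul(4, Add(Mul(2, Rational(4, 5), Add(-3, Rational(4, 5))), Mul(-1, Pow(2, 2)))) = Mul(4, Add(Mul(2, Rational(4, 5), Rational(-11, 5)), Mul(-1, 4))) = Mul(4, Add(Rational(-88, 25), -4)) = Mul(4, Rational(-188, 25)) = Rational(-752, 25)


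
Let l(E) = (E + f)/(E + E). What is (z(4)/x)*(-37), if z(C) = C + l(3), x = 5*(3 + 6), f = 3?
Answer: -37/9 ≈ -4.1111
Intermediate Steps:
x = 45 (x = 5*9 = 45)
l(E) = (3 + E)/(2*E) (l(E) = (E + 3)/(E + E) = (3 + E)/((2*E)) = (3 + E)*(1/(2*E)) = (3 + E)/(2*E))
z(C) = 1 + C (z(C) = C + (1/2)*(3 + 3)/3 = C + (1/2)*(1/3)*6 = C + 1 = 1 + C)
(z(4)/x)*(-37) = ((1 + 4)/45)*(-37) = (5*(1/45))*(-37) = (1/9)*(-37) = -37/9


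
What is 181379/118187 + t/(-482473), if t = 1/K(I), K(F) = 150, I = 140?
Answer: 13126570421863/8553305467650 ≈ 1.5347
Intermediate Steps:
t = 1/150 ≈ 0.0066667
181379/118187 + t/(-482473) = 181379/118187 + (1/150)/(-482473) = 181379*(1/118187) + (1/150)*(-1/482473) = 181379/118187 - 1/72370950 = 13126570421863/8553305467650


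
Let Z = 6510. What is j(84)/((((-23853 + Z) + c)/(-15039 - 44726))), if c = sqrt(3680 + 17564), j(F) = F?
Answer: 370495188/1279823 + 2008104*sqrt(5311)/60151681 ≈ 291.92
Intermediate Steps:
c = 2*sqrt(5311) (c = sqrt(21244) = 2*sqrt(5311) ≈ 145.75)
j(84)/((((-23853 + Z) + c)/(-15039 - 44726))) = 84/((((-23853 + 6510) + 2*sqrt(5311))/(-15039 - 44726))) = 84/(((-17343 + 2*sqrt(5311))/(-59765))) = 84/(((-17343 + 2*sqrt(5311))*(-1/59765))) = 84/(17343/59765 - 2*sqrt(5311)/59765)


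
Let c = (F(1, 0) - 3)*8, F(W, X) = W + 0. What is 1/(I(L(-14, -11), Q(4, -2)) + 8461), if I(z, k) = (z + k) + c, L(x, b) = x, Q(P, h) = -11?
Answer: 1/8420 ≈ 0.00011876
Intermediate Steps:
F(W, X) = W
c = -16 (c = (1 - 3)*8 = -2*8 = -16)
I(z, k) = -16 + k + z (I(z, k) = (z + k) - 16 = (k + z) - 16 = -16 + k + z)
1/(I(L(-14, -11), Q(4, -2)) + 8461) = 1/((-16 - 11 - 14) + 8461) = 1/(-41 + 8461) = 1/8420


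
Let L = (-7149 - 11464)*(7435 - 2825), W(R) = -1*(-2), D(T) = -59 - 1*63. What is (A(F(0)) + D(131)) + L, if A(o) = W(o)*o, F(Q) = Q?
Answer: -85806052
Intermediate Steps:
D(T) = -122 (D(T) = -59 - 63 = -122)
W(R) = 2
A(o) = 2*o
L = -85805930 (L = -18613*4610 = -85805930)
(A(F(0)) + D(131)) + L = (2*0 - 122) - 85805930 = (0 - 122) - 85805930 = -122 - 85805930 = -85806052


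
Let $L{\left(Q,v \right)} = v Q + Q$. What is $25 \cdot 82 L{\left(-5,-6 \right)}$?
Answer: $51250$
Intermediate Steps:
$L{\left(Q,v \right)} = Q + Q v$ ($L{\left(Q,v \right)} = Q v + Q = Q + Q v$)
$25 \cdot 82 L{\left(-5,-6 \right)} = 25 \cdot 82 \left(- 5 \left(1 - 6\right)\right) = 2050 \left(\left(-5\right) \left(-5\right)\right) = 2050 \cdot 25 = 51250$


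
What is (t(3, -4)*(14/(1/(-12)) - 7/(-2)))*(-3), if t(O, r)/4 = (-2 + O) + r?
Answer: -5922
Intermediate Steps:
t(O, r) = -8 + 4*O + 4*r (t(O, r) = 4*((-2 + O) + r) = 4*(-2 + O + r) = -8 + 4*O + 4*r)
(t(3, -4)*(14/(1/(-12)) - 7/(-2)))*(-3) = ((-8 + 4*3 + 4*(-4))*(14/(1/(-12)) - 7/(-2)))*(-3) = ((-8 + 12 - 16)*(14/(-1/12) - 7*(-½)))*(-3) = -12*(14*(-12) + 7/2)*(-3) = -12*(-168 + 7/2)*(-3) = -12*(-329/2)*(-3) = 1974*(-3) = -5922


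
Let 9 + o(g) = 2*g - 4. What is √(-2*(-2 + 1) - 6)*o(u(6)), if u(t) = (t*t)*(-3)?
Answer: -458*I ≈ -458.0*I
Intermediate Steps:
u(t) = -3*t² (u(t) = t²*(-3) = -3*t²)
o(g) = -13 + 2*g (o(g) = -9 + (2*g - 4) = -9 + (-4 + 2*g) = -13 + 2*g)
√(-2*(-2 + 1) - 6)*o(u(6)) = √(-2*(-2 + 1) - 6)*(-13 + 2*(-3*6²)) = √(-2*(-1) - 6)*(-13 + 2*(-3*36)) = √(2 - 6)*(-13 + 2*(-108)) = √(-4)*(-13 - 216) = (2*I)*(-229) = -458*I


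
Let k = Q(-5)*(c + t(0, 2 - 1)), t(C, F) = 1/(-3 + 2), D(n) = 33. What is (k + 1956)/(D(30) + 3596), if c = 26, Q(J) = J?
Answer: 1831/3629 ≈ 0.50455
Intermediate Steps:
t(C, F) = -1 (t(C, F) = 1/(-1) = -1)
k = -125 (k = -5*(26 - 1) = -5*25 = -125)
(k + 1956)/(D(30) + 3596) = (-125 + 1956)/(33 + 3596) = 1831/3629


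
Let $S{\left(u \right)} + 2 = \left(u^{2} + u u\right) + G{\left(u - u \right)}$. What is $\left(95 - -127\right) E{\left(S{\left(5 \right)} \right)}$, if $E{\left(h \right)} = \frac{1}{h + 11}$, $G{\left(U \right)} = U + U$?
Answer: $\frac{222}{59} \approx 3.7627$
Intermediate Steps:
$G{\left(U \right)} = 2 U$
$S{\left(u \right)} = -2 + 2 u^{2}$ ($S{\left(u \right)} = -2 + \left(\left(u^{2} + u u\right) + 2 \left(u - u\right)\right) = -2 + \left(\left(u^{2} + u^{2}\right) + 2 \cdot 0\right) = -2 + \left(2 u^{2} + 0\right) = -2 + 2 u^{2}$)
$E{\left(h \right)} = \frac{1}{11 + h}$
$\left(95 - -127\right) E{\left(S{\left(5 \right)} \right)} = \frac{95 - -127}{11 - \left(2 - 2 \cdot 5^{2}\right)} = \frac{95 + 127}{11 + \left(-2 + 2 \cdot 25\right)} = \frac{222}{11 + \left(-2 + 50\right)} = \frac{222}{11 + 48} = \frac{222}{59}$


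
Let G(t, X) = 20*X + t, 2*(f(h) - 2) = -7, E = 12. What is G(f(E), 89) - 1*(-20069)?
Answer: 43695/2 ≈ 21848.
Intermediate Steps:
f(h) = -3/2 (f(h) = 2 + (½)*(-7) = 2 - 7/2 = -3/2)
G(t, X) = t + 20*X
G(f(E), 89) - 1*(-20069) = (-3/2 + 20*89) - 1*(-20069) = (-3/2 + 1780) + 20069 = 3557/2 + 20069 = 43695/2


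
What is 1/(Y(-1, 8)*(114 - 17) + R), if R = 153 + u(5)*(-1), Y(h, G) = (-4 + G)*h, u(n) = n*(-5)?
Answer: -1/210 ≈ -0.0047619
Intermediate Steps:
u(n) = -5*n
Y(h, G) = h*(-4 + G)
R = 178 (R = 153 - 5*5*(-1) = 153 - 25*(-1) = 153 + 25 = 178)
1/(Y(-1, 8)*(114 - 17) + R) = 1/((-(-4 + 8))*(114 - 17) + 178) = 1/(-1*4*97 + 178) = 1/(-4*97 + 178) = 1/(-388 + 178) = 1/(-210) = -1/210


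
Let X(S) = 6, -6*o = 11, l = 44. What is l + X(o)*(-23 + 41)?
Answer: 152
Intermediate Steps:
o = -11/6 (o = -⅙*11 = -11/6 ≈ -1.8333)
l + X(o)*(-23 + 41) = 44 + 6*(-23 + 41) = 44 + 6*18 = 44 + 108 = 152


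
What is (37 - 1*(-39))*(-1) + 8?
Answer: -68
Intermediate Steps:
(37 - 1*(-39))*(-1) + 8 = (37 + 39)*(-1) + 8 = 76*(-1) + 8 = -76 + 8 = -68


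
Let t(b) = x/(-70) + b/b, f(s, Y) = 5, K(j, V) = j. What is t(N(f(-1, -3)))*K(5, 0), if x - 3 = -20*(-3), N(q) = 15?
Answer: ½ ≈ 0.50000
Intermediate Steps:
x = 63 (x = 3 - 20*(-3) = 3 + 60 = 63)
t(b) = ⅒ (t(b) = 63/(-70) + b/b = 63*(-1/70) + 1 = -9/10 + 1 = ⅒)
t(N(f(-1, -3)))*K(5, 0) = (⅒)*5 = ½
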